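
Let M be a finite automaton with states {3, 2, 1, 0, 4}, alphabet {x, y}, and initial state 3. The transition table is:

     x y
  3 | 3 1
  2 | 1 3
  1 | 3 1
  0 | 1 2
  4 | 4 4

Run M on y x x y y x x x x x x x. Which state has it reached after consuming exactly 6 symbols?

3

Trace: 3 -y-> 1 -x-> 3 -x-> 3 -y-> 1 -y-> 1 -x-> 3
After 6 symbols: 3.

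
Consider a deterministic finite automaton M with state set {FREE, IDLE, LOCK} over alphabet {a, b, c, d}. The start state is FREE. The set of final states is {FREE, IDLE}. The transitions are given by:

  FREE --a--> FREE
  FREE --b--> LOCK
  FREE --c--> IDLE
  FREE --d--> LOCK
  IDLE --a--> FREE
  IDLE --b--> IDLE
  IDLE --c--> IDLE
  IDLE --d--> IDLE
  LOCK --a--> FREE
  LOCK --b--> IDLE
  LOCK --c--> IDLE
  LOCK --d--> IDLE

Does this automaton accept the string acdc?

Yes

FREE → FREE → IDLE → IDLE → IDLE
End state IDLE is accepting.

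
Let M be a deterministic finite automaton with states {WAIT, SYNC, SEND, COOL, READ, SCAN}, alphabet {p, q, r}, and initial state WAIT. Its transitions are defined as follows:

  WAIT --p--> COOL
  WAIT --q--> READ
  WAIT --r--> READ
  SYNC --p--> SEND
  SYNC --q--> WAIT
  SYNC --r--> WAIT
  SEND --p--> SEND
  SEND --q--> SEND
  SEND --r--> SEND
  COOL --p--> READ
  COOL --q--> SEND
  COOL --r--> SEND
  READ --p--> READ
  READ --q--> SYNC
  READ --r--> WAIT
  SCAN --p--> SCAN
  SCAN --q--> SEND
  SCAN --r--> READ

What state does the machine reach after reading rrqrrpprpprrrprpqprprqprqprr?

SEND

WAIT → READ → WAIT → READ → WAIT → READ → READ → READ → WAIT → COOL → READ → WAIT → READ → WAIT → COOL → SEND → SEND → SEND → SEND → SEND → SEND → SEND → SEND → SEND → SEND → SEND → SEND → SEND → SEND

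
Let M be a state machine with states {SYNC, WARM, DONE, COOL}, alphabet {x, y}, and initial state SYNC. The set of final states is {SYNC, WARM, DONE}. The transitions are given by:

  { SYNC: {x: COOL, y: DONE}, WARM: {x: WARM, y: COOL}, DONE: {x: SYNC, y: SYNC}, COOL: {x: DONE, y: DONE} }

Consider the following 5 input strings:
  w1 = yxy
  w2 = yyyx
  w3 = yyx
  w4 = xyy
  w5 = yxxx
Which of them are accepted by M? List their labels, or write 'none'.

w1, w2, w4, w5

w1: Trace: SYNC -y-> DONE -x-> SYNC -y-> DONE  → end DONE, accepted
w2: Trace: SYNC -y-> DONE -y-> SYNC -y-> DONE -x-> SYNC  → end SYNC, accepted
w3: Trace: SYNC -y-> DONE -y-> SYNC -x-> COOL  → end COOL, rejected
w4: Trace: SYNC -x-> COOL -y-> DONE -y-> SYNC  → end SYNC, accepted
w5: Trace: SYNC -y-> DONE -x-> SYNC -x-> COOL -x-> DONE  → end DONE, accepted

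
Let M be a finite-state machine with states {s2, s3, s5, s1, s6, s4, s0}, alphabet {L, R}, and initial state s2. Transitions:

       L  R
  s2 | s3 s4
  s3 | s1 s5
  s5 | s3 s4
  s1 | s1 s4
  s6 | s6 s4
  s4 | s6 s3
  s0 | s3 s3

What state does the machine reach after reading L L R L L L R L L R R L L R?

s2 → s3 → s1 → s4 → s6 → s6 → s6 → s4 → s6 → s6 → s4 → s3 → s1 → s1 → s4

s4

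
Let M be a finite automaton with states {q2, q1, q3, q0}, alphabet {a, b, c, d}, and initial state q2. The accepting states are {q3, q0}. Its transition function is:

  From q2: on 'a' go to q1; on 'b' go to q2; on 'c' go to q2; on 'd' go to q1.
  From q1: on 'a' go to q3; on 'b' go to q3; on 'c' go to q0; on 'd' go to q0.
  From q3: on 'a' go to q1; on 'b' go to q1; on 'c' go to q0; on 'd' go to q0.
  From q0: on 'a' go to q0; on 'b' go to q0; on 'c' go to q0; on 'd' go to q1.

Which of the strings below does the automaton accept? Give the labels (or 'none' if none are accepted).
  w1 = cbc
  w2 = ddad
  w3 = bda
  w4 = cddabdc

w3, w4

w1:
  start at q2
  read 'c': q2 → q2
  read 'b': q2 → q2
  read 'c': q2 → q2
  end q2, rejected
w2:
  start at q2
  read 'd': q2 → q1
  read 'd': q1 → q0
  read 'a': q0 → q0
  read 'd': q0 → q1
  end q1, rejected
w3:
  start at q2
  read 'b': q2 → q2
  read 'd': q2 → q1
  read 'a': q1 → q3
  end q3, accepted
w4:
  start at q2
  read 'c': q2 → q2
  read 'd': q2 → q1
  read 'd': q1 → q0
  read 'a': q0 → q0
  read 'b': q0 → q0
  read 'd': q0 → q1
  read 'c': q1 → q0
  end q0, accepted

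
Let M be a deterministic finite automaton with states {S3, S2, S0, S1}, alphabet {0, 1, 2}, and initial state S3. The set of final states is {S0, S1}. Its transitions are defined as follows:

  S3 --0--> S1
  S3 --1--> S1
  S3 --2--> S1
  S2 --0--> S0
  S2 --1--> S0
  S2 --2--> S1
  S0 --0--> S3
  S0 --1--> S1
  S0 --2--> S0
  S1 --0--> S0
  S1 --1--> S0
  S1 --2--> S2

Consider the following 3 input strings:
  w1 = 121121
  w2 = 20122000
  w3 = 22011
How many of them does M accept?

w1: S3 → S1 → S2 → S0 → S1 → S2 → S0  → end S0, accepted
w2: S3 → S1 → S0 → S1 → S2 → S1 → S0 → S3 → S1  → end S1, accepted
w3: S3 → S1 → S2 → S0 → S1 → S0  → end S0, accepted

3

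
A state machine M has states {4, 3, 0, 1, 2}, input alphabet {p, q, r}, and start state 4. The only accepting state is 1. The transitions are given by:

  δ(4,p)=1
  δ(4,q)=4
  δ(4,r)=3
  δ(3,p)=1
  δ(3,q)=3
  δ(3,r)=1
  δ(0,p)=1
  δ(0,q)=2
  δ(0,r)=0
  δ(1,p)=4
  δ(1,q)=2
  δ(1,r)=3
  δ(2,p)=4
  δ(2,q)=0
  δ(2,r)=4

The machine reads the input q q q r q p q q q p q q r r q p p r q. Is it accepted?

4 → 4 → 4 → 4 → 3 → 3 → 1 → 2 → 0 → 2 → 4 → 4 → 4 → 3 → 1 → 2 → 4 → 1 → 3 → 3
End state 3 is not accepting.

No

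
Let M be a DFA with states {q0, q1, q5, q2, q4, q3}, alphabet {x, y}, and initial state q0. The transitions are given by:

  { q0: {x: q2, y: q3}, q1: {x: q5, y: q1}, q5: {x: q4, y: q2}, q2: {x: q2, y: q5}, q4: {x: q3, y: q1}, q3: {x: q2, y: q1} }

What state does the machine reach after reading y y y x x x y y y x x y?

q1

q0 → q3 → q1 → q1 → q5 → q4 → q3 → q1 → q1 → q1 → q5 → q4 → q1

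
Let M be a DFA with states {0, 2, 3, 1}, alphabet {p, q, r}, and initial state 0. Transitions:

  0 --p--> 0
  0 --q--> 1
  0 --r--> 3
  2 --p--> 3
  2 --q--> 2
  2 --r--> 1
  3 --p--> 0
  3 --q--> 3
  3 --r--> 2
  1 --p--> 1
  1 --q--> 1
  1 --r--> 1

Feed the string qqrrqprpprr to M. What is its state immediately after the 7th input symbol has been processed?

1

0 → 1 → 1 → 1 → 1 → 1 → 1 → 1
After 7 symbols: 1.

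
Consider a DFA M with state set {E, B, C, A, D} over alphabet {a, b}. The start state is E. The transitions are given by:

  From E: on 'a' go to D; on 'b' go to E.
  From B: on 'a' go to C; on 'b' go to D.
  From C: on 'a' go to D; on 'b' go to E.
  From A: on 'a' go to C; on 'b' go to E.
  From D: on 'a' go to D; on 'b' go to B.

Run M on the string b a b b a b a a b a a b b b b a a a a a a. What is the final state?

D

Trace: E -b-> E -a-> D -b-> B -b-> D -a-> D -b-> B -a-> C -a-> D -b-> B -a-> C -a-> D -b-> B -b-> D -b-> B -b-> D -a-> D -a-> D -a-> D -a-> D -a-> D -a-> D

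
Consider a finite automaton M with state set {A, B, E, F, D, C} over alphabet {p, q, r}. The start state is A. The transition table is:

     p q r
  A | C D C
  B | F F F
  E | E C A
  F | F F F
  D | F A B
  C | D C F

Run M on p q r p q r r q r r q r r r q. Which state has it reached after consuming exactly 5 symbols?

F

Trace: A -p-> C -q-> C -r-> F -p-> F -q-> F
After 5 symbols: F.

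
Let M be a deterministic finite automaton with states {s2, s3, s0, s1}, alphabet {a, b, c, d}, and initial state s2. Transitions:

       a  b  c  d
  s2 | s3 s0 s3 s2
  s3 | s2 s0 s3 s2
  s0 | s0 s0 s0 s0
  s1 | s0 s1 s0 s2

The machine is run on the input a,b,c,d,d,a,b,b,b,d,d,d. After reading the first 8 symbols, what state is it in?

s2 → s3 → s0 → s0 → s0 → s0 → s0 → s0 → s0
After 8 symbols: s0.

s0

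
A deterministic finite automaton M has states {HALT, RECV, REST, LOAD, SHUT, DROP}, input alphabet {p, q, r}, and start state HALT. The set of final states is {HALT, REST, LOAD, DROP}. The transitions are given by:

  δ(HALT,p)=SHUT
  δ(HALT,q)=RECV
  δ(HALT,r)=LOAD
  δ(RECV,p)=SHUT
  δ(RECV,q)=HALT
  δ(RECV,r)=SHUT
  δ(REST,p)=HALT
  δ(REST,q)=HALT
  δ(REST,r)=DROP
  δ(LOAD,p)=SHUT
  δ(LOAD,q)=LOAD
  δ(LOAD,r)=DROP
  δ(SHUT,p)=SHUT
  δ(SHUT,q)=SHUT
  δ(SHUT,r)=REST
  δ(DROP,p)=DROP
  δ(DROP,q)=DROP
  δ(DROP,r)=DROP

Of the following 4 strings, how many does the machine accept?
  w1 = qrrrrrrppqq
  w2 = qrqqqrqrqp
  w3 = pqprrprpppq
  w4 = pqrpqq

w1:
  start at HALT
  read 'q': HALT → RECV
  read 'r': RECV → SHUT
  read 'r': SHUT → REST
  read 'r': REST → DROP
  read 'r': DROP → DROP
  read 'r': DROP → DROP
  read 'r': DROP → DROP
  read 'p': DROP → DROP
  read 'p': DROP → DROP
  read 'q': DROP → DROP
  read 'q': DROP → DROP
  end DROP, accepted
w2:
  start at HALT
  read 'q': HALT → RECV
  read 'r': RECV → SHUT
  read 'q': SHUT → SHUT
  read 'q': SHUT → SHUT
  read 'q': SHUT → SHUT
  read 'r': SHUT → REST
  read 'q': REST → HALT
  read 'r': HALT → LOAD
  read 'q': LOAD → LOAD
  read 'p': LOAD → SHUT
  end SHUT, rejected
w3:
  start at HALT
  read 'p': HALT → SHUT
  read 'q': SHUT → SHUT
  read 'p': SHUT → SHUT
  read 'r': SHUT → REST
  read 'r': REST → DROP
  read 'p': DROP → DROP
  read 'r': DROP → DROP
  read 'p': DROP → DROP
  read 'p': DROP → DROP
  read 'p': DROP → DROP
  read 'q': DROP → DROP
  end DROP, accepted
w4:
  start at HALT
  read 'p': HALT → SHUT
  read 'q': SHUT → SHUT
  read 'r': SHUT → REST
  read 'p': REST → HALT
  read 'q': HALT → RECV
  read 'q': RECV → HALT
  end HALT, accepted

3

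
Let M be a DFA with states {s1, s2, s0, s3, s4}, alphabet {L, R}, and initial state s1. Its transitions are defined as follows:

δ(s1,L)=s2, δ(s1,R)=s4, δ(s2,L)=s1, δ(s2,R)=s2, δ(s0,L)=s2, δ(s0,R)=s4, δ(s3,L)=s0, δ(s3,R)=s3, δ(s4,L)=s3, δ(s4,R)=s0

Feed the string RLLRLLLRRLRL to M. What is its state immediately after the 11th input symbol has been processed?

s4

s1 → s4 → s3 → s0 → s4 → s3 → s0 → s2 → s2 → s2 → s1 → s4
After 11 symbols: s4.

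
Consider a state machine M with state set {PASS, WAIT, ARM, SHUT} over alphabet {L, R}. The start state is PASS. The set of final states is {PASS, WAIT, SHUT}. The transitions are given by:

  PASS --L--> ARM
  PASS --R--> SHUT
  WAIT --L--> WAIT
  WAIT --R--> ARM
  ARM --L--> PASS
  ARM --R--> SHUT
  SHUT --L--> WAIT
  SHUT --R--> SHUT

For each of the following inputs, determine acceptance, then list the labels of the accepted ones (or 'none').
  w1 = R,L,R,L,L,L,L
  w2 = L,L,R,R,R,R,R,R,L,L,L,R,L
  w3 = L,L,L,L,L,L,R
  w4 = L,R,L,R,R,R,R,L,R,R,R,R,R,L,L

w1: PASS → SHUT → WAIT → ARM → PASS → ARM → PASS → ARM  → end ARM, rejected
w2: PASS → ARM → PASS → SHUT → SHUT → SHUT → SHUT → SHUT → SHUT → WAIT → WAIT → WAIT → ARM → PASS  → end PASS, accepted
w3: PASS → ARM → PASS → ARM → PASS → ARM → PASS → SHUT  → end SHUT, accepted
w4: PASS → ARM → SHUT → WAIT → ARM → SHUT → SHUT → SHUT → WAIT → ARM → SHUT → SHUT → SHUT → SHUT → WAIT → WAIT  → end WAIT, accepted

w2, w3, w4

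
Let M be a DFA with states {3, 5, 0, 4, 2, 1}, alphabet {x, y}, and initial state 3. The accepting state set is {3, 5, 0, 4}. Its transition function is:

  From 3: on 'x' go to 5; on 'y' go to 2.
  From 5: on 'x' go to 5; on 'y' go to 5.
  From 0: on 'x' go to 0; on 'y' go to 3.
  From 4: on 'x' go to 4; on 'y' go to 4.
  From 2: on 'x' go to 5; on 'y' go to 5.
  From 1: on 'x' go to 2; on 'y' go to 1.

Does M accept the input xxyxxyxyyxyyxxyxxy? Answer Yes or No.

Yes

start at 3
read 'x': 3 → 5
read 'x': 5 → 5
read 'y': 5 → 5
read 'x': 5 → 5
read 'x': 5 → 5
read 'y': 5 → 5
read 'x': 5 → 5
read 'y': 5 → 5
read 'y': 5 → 5
read 'x': 5 → 5
read 'y': 5 → 5
read 'y': 5 → 5
read 'x': 5 → 5
read 'x': 5 → 5
read 'y': 5 → 5
read 'x': 5 → 5
read 'x': 5 → 5
read 'y': 5 → 5
End state 5 is accepting.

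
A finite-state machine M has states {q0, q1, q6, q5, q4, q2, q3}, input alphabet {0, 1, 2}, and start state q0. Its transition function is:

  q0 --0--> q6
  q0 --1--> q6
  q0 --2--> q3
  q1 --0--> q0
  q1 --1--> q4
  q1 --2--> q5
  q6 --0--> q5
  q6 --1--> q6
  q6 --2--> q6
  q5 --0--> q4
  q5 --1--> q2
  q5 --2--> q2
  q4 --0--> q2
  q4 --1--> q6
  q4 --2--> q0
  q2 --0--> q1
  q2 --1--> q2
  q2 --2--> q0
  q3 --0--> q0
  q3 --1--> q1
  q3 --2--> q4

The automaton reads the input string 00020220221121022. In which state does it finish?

start at q0
read '0': q0 → q6
read '0': q6 → q5
read '0': q5 → q4
read '2': q4 → q0
read '0': q0 → q6
read '2': q6 → q6
read '2': q6 → q6
read '0': q6 → q5
read '2': q5 → q2
read '2': q2 → q0
read '1': q0 → q6
read '1': q6 → q6
read '2': q6 → q6
read '1': q6 → q6
read '0': q6 → q5
read '2': q5 → q2
read '2': q2 → q0

q0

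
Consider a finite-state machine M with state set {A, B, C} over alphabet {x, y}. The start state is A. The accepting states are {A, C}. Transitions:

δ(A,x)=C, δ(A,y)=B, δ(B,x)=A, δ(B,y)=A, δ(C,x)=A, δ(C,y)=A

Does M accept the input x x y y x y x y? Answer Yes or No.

Yes

A → C → A → B → A → C → A → C → A
End state A is accepting.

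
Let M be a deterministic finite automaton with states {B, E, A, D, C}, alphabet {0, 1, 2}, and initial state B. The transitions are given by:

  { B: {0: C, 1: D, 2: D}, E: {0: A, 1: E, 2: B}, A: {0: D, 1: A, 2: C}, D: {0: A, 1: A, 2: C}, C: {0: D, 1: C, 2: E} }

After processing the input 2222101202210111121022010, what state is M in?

D

start at B
read '2': B → D
read '2': D → C
read '2': C → E
read '2': E → B
read '1': B → D
read '0': D → A
read '1': A → A
read '2': A → C
read '0': C → D
read '2': D → C
read '2': C → E
read '1': E → E
read '0': E → A
read '1': A → A
read '1': A → A
read '1': A → A
read '1': A → A
read '2': A → C
read '1': C → C
read '0': C → D
read '2': D → C
read '2': C → E
read '0': E → A
read '1': A → A
read '0': A → D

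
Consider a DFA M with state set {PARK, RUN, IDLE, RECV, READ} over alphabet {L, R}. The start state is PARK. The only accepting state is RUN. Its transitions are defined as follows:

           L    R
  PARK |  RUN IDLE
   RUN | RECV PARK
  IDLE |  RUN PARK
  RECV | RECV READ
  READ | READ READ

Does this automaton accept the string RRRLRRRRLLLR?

No

start at PARK
read 'R': PARK → IDLE
read 'R': IDLE → PARK
read 'R': PARK → IDLE
read 'L': IDLE → RUN
read 'R': RUN → PARK
read 'R': PARK → IDLE
read 'R': IDLE → PARK
read 'R': PARK → IDLE
read 'L': IDLE → RUN
read 'L': RUN → RECV
read 'L': RECV → RECV
read 'R': RECV → READ
End state READ is not accepting.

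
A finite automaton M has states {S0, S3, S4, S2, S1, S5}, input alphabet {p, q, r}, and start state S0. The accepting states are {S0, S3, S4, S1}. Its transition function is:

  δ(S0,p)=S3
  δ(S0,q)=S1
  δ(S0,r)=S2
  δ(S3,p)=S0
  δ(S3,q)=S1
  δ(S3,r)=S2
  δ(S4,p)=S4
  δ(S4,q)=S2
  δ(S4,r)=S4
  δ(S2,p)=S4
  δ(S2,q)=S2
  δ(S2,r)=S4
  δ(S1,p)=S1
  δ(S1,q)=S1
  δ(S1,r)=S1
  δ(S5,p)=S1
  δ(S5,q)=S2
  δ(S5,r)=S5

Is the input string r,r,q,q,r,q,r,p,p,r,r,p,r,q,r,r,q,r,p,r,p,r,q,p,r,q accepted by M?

No

S0 → S2 → S4 → S2 → S2 → S4 → S2 → S4 → S4 → S4 → S4 → S4 → S4 → S4 → S2 → S4 → S4 → S2 → S4 → S4 → S4 → S4 → S4 → S2 → S4 → S4 → S2
End state S2 is not accepting.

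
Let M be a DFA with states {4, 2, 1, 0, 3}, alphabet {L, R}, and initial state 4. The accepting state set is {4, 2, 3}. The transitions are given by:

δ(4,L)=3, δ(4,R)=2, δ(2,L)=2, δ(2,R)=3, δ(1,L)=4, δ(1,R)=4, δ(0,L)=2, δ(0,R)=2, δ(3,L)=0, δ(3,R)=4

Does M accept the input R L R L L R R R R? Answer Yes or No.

Yes

start at 4
read 'R': 4 → 2
read 'L': 2 → 2
read 'R': 2 → 3
read 'L': 3 → 0
read 'L': 0 → 2
read 'R': 2 → 3
read 'R': 3 → 4
read 'R': 4 → 2
read 'R': 2 → 3
End state 3 is accepting.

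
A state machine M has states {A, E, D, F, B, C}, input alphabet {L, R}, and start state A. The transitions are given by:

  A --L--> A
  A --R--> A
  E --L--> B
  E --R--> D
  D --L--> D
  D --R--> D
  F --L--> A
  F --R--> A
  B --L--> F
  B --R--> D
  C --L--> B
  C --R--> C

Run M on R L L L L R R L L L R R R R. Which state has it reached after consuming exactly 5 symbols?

start at A
read 'R': A → A
read 'L': A → A
read 'L': A → A
read 'L': A → A
read 'L': A → A
After 5 symbols: A.

A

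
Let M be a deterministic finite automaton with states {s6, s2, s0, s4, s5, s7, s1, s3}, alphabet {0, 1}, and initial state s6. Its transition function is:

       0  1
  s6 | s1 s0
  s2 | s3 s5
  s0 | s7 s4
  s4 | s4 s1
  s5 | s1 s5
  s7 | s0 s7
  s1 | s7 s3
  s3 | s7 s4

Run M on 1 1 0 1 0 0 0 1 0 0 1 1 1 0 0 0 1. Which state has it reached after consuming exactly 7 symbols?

s7

s6 → s0 → s4 → s4 → s1 → s7 → s0 → s7
After 7 symbols: s7.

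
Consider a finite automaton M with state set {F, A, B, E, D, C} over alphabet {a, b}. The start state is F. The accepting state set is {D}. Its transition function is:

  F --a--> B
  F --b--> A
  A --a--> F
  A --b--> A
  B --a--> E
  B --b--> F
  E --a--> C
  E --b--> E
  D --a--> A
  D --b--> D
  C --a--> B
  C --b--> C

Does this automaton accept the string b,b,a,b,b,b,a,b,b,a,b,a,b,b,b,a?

No

start at F
read 'b': F → A
read 'b': A → A
read 'a': A → F
read 'b': F → A
read 'b': A → A
read 'b': A → A
read 'a': A → F
read 'b': F → A
read 'b': A → A
read 'a': A → F
read 'b': F → A
read 'a': A → F
read 'b': F → A
read 'b': A → A
read 'b': A → A
read 'a': A → F
End state F is not accepting.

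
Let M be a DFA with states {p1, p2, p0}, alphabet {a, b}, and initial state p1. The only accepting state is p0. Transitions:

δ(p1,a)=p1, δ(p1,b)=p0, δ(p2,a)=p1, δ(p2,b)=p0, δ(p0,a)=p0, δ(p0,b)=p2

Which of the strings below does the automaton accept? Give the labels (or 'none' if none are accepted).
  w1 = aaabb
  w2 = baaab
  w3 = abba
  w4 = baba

w1: Trace: p1 -a-> p1 -a-> p1 -a-> p1 -b-> p0 -b-> p2  → end p2, rejected
w2: Trace: p1 -b-> p0 -a-> p0 -a-> p0 -a-> p0 -b-> p2  → end p2, rejected
w3: Trace: p1 -a-> p1 -b-> p0 -b-> p2 -a-> p1  → end p1, rejected
w4: Trace: p1 -b-> p0 -a-> p0 -b-> p2 -a-> p1  → end p1, rejected

none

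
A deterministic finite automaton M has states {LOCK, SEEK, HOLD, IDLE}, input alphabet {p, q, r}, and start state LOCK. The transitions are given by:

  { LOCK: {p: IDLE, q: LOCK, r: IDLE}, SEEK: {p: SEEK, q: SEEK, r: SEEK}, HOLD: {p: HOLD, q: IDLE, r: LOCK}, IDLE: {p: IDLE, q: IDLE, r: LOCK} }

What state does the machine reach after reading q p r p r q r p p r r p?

start at LOCK
read 'q': LOCK → LOCK
read 'p': LOCK → IDLE
read 'r': IDLE → LOCK
read 'p': LOCK → IDLE
read 'r': IDLE → LOCK
read 'q': LOCK → LOCK
read 'r': LOCK → IDLE
read 'p': IDLE → IDLE
read 'p': IDLE → IDLE
read 'r': IDLE → LOCK
read 'r': LOCK → IDLE
read 'p': IDLE → IDLE

IDLE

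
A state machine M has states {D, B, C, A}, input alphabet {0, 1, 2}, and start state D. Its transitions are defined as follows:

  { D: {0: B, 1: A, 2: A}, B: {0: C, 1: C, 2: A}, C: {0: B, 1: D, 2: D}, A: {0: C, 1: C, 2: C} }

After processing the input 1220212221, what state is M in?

D

start at D
read '1': D → A
read '2': A → C
read '2': C → D
read '0': D → B
read '2': B → A
read '1': A → C
read '2': C → D
read '2': D → A
read '2': A → C
read '1': C → D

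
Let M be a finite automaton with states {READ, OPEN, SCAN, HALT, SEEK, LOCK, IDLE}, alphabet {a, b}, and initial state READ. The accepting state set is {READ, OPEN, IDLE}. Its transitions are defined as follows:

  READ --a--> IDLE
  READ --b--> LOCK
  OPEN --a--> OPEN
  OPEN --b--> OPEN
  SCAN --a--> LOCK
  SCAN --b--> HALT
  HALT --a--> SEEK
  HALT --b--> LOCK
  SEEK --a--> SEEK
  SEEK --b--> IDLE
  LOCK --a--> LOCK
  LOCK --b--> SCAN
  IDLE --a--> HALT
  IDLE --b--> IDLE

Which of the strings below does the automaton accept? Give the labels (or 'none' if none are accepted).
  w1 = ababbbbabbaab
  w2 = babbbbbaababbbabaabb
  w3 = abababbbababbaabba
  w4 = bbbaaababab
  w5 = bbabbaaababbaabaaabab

w1: READ → IDLE → IDLE → HALT → LOCK → SCAN → HALT → LOCK → LOCK → SCAN → HALT → SEEK → SEEK → IDLE  → end IDLE, accepted
w2: READ → LOCK → LOCK → SCAN → HALT → LOCK → SCAN → HALT → SEEK → SEEK → IDLE → HALT → LOCK → SCAN → HALT → SEEK → IDLE → HALT → SEEK → IDLE → IDLE  → end IDLE, accepted
w3: READ → IDLE → IDLE → HALT → LOCK → LOCK → SCAN → HALT → LOCK → LOCK → SCAN → LOCK → SCAN → HALT → SEEK → SEEK → IDLE → IDLE → HALT  → end HALT, rejected
w4: READ → LOCK → SCAN → HALT → SEEK → SEEK → SEEK → IDLE → HALT → LOCK → LOCK → SCAN  → end SCAN, rejected
w5: READ → LOCK → SCAN → LOCK → SCAN → HALT → SEEK → SEEK → SEEK → IDLE → HALT → LOCK → SCAN → LOCK → LOCK → SCAN → LOCK → LOCK → LOCK → SCAN → LOCK → SCAN  → end SCAN, rejected

w1, w2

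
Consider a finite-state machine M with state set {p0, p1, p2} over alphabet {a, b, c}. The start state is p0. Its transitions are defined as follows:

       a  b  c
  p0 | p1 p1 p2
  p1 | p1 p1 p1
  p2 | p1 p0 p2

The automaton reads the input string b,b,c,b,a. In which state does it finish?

p1

p0 → p1 → p1 → p1 → p1 → p1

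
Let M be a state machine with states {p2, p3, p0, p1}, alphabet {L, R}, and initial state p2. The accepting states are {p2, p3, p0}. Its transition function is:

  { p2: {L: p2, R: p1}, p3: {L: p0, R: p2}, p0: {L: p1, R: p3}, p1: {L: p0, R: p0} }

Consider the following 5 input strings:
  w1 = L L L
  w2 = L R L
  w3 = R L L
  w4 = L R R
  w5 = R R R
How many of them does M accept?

4

w1:
  start at p2
  read 'L': p2 → p2
  read 'L': p2 → p2
  read 'L': p2 → p2
  end p2, accepted
w2:
  start at p2
  read 'L': p2 → p2
  read 'R': p2 → p1
  read 'L': p1 → p0
  end p0, accepted
w3:
  start at p2
  read 'R': p2 → p1
  read 'L': p1 → p0
  read 'L': p0 → p1
  end p1, rejected
w4:
  start at p2
  read 'L': p2 → p2
  read 'R': p2 → p1
  read 'R': p1 → p0
  end p0, accepted
w5:
  start at p2
  read 'R': p2 → p1
  read 'R': p1 → p0
  read 'R': p0 → p3
  end p3, accepted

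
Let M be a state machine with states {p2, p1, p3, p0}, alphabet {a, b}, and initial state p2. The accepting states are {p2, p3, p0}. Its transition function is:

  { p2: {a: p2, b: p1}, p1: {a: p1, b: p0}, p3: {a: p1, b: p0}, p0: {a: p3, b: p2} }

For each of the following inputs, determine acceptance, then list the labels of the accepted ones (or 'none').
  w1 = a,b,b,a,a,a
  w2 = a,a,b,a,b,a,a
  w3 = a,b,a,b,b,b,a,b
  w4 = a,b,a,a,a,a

w1:
  start at p2
  read 'a': p2 → p2
  read 'b': p2 → p1
  read 'b': p1 → p0
  read 'a': p0 → p3
  read 'a': p3 → p1
  read 'a': p1 → p1
  end p1, rejected
w2:
  start at p2
  read 'a': p2 → p2
  read 'a': p2 → p2
  read 'b': p2 → p1
  read 'a': p1 → p1
  read 'b': p1 → p0
  read 'a': p0 → p3
  read 'a': p3 → p1
  end p1, rejected
w3:
  start at p2
  read 'a': p2 → p2
  read 'b': p2 → p1
  read 'a': p1 → p1
  read 'b': p1 → p0
  read 'b': p0 → p2
  read 'b': p2 → p1
  read 'a': p1 → p1
  read 'b': p1 → p0
  end p0, accepted
w4:
  start at p2
  read 'a': p2 → p2
  read 'b': p2 → p1
  read 'a': p1 → p1
  read 'a': p1 → p1
  read 'a': p1 → p1
  read 'a': p1 → p1
  end p1, rejected

w3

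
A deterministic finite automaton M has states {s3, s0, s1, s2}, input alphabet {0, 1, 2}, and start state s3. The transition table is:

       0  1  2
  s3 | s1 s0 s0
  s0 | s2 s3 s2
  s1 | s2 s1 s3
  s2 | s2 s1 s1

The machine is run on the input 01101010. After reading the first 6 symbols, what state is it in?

start at s3
read '0': s3 → s1
read '1': s1 → s1
read '1': s1 → s1
read '0': s1 → s2
read '1': s2 → s1
read '0': s1 → s2
After 6 symbols: s2.

s2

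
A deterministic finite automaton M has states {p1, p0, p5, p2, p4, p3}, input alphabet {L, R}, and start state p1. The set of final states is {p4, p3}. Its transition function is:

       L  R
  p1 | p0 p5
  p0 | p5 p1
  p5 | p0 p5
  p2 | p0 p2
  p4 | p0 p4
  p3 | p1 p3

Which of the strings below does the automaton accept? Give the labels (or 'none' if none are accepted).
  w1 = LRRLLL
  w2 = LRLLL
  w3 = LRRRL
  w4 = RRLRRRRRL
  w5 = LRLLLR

none

w1:
  start at p1
  read 'L': p1 → p0
  read 'R': p0 → p1
  read 'R': p1 → p5
  read 'L': p5 → p0
  read 'L': p0 → p5
  read 'L': p5 → p0
  end p0, rejected
w2:
  start at p1
  read 'L': p1 → p0
  read 'R': p0 → p1
  read 'L': p1 → p0
  read 'L': p0 → p5
  read 'L': p5 → p0
  end p0, rejected
w3:
  start at p1
  read 'L': p1 → p0
  read 'R': p0 → p1
  read 'R': p1 → p5
  read 'R': p5 → p5
  read 'L': p5 → p0
  end p0, rejected
w4:
  start at p1
  read 'R': p1 → p5
  read 'R': p5 → p5
  read 'L': p5 → p0
  read 'R': p0 → p1
  read 'R': p1 → p5
  read 'R': p5 → p5
  read 'R': p5 → p5
  read 'R': p5 → p5
  read 'L': p5 → p0
  end p0, rejected
w5:
  start at p1
  read 'L': p1 → p0
  read 'R': p0 → p1
  read 'L': p1 → p0
  read 'L': p0 → p5
  read 'L': p5 → p0
  read 'R': p0 → p1
  end p1, rejected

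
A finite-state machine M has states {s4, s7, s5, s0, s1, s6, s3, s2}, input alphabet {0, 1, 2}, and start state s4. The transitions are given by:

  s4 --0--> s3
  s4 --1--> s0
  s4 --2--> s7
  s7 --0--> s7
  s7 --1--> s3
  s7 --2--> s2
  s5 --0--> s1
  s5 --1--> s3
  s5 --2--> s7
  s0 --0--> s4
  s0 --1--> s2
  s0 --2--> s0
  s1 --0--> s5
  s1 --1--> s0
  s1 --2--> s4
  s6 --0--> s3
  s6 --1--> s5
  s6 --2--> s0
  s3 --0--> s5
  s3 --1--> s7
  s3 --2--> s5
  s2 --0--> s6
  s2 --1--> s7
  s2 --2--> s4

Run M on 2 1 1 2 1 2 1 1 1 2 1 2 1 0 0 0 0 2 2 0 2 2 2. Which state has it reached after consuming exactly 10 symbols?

s2

start at s4
read '2': s4 → s7
read '1': s7 → s3
read '1': s3 → s7
read '2': s7 → s2
read '1': s2 → s7
read '2': s7 → s2
read '1': s2 → s7
read '1': s7 → s3
read '1': s3 → s7
read '2': s7 → s2
After 10 symbols: s2.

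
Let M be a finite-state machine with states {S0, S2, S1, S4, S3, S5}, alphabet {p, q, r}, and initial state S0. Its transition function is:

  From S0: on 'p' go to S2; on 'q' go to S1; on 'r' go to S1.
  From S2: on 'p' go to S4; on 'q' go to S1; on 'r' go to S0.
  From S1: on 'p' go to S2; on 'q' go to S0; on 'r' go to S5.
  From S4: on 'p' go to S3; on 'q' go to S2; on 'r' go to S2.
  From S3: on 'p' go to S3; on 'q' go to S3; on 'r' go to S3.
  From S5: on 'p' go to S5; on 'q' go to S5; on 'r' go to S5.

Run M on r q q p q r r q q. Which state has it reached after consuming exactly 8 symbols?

S0 → S1 → S0 → S1 → S2 → S1 → S5 → S5 → S5
After 8 symbols: S5.

S5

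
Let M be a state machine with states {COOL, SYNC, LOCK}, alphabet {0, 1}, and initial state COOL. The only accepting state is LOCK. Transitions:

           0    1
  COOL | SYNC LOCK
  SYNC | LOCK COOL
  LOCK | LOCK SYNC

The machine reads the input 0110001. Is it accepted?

No

COOL → SYNC → COOL → LOCK → LOCK → LOCK → LOCK → SYNC
End state SYNC is not accepting.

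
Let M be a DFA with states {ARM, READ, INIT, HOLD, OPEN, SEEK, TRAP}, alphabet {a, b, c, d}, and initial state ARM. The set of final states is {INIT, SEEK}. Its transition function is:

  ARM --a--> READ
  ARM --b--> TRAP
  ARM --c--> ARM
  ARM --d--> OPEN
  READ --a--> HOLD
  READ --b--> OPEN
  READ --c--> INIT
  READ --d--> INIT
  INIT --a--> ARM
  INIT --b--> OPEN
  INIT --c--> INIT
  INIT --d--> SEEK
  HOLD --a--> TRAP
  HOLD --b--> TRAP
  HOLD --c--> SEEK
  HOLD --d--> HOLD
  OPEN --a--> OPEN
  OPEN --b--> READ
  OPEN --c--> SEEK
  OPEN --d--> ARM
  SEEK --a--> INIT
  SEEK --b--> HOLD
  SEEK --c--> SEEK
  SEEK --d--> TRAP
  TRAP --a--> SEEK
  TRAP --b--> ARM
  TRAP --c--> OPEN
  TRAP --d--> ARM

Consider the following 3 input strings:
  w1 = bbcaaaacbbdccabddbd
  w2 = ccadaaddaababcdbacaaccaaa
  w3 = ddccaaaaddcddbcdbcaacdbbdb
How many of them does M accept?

w1:
  start at ARM
  read 'b': ARM → TRAP
  read 'b': TRAP → ARM
  read 'c': ARM → ARM
  read 'a': ARM → READ
  read 'a': READ → HOLD
  read 'a': HOLD → TRAP
  read 'a': TRAP → SEEK
  read 'c': SEEK → SEEK
  read 'b': SEEK → HOLD
  read 'b': HOLD → TRAP
  read 'd': TRAP → ARM
  read 'c': ARM → ARM
  read 'c': ARM → ARM
  read 'a': ARM → READ
  read 'b': READ → OPEN
  read 'd': OPEN → ARM
  read 'd': ARM → OPEN
  read 'b': OPEN → READ
  read 'd': READ → INIT
  end INIT, accepted
w2:
  start at ARM
  read 'c': ARM → ARM
  read 'c': ARM → ARM
  read 'a': ARM → READ
  read 'd': READ → INIT
  read 'a': INIT → ARM
  read 'a': ARM → READ
  read 'd': READ → INIT
  read 'd': INIT → SEEK
  read 'a': SEEK → INIT
  read 'a': INIT → ARM
  read 'b': ARM → TRAP
  read 'a': TRAP → SEEK
  read 'b': SEEK → HOLD
  read 'c': HOLD → SEEK
  read 'd': SEEK → TRAP
  read 'b': TRAP → ARM
  read 'a': ARM → READ
  read 'c': READ → INIT
  read 'a': INIT → ARM
  read 'a': ARM → READ
  read 'c': READ → INIT
  read 'c': INIT → INIT
  read 'a': INIT → ARM
  read 'a': ARM → READ
  read 'a': READ → HOLD
  end HOLD, rejected
w3:
  start at ARM
  read 'd': ARM → OPEN
  read 'd': OPEN → ARM
  read 'c': ARM → ARM
  read 'c': ARM → ARM
  read 'a': ARM → READ
  read 'a': READ → HOLD
  read 'a': HOLD → TRAP
  read 'a': TRAP → SEEK
  read 'd': SEEK → TRAP
  read 'd': TRAP → ARM
  read 'c': ARM → ARM
  read 'd': ARM → OPEN
  read 'd': OPEN → ARM
  read 'b': ARM → TRAP
  read 'c': TRAP → OPEN
  read 'd': OPEN → ARM
  read 'b': ARM → TRAP
  read 'c': TRAP → OPEN
  read 'a': OPEN → OPEN
  read 'a': OPEN → OPEN
  read 'c': OPEN → SEEK
  read 'd': SEEK → TRAP
  read 'b': TRAP → ARM
  read 'b': ARM → TRAP
  read 'd': TRAP → ARM
  read 'b': ARM → TRAP
  end TRAP, rejected

1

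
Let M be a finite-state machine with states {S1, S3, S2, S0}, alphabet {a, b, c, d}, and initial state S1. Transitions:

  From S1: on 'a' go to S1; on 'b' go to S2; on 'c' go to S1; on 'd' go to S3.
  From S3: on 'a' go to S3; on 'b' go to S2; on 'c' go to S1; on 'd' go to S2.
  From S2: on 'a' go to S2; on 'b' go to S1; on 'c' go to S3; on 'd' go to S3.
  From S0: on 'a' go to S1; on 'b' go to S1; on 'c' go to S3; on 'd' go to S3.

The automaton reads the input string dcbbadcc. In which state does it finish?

start at S1
read 'd': S1 → S3
read 'c': S3 → S1
read 'b': S1 → S2
read 'b': S2 → S1
read 'a': S1 → S1
read 'd': S1 → S3
read 'c': S3 → S1
read 'c': S1 → S1

S1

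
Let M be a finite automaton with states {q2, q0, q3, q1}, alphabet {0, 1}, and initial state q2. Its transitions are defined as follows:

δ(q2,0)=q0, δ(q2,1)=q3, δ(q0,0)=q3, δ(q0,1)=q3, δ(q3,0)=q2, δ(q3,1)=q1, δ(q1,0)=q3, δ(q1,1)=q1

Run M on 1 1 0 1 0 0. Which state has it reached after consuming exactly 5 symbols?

q3

start at q2
read '1': q2 → q3
read '1': q3 → q1
read '0': q1 → q3
read '1': q3 → q1
read '0': q1 → q3
After 5 symbols: q3.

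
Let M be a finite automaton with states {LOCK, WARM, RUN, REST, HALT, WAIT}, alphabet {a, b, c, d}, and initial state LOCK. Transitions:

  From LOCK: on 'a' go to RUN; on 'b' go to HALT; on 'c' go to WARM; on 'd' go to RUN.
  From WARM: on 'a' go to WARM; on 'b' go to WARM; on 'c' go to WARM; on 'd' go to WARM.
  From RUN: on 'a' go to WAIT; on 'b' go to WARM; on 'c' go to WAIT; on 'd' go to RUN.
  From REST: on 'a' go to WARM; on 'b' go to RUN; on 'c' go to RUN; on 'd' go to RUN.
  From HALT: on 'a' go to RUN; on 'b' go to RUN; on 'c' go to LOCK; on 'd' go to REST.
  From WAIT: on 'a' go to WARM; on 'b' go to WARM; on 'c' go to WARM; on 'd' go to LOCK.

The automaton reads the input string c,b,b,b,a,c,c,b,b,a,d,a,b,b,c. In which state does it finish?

WARM

start at LOCK
read 'c': LOCK → WARM
read 'b': WARM → WARM
read 'b': WARM → WARM
read 'b': WARM → WARM
read 'a': WARM → WARM
read 'c': WARM → WARM
read 'c': WARM → WARM
read 'b': WARM → WARM
read 'b': WARM → WARM
read 'a': WARM → WARM
read 'd': WARM → WARM
read 'a': WARM → WARM
read 'b': WARM → WARM
read 'b': WARM → WARM
read 'c': WARM → WARM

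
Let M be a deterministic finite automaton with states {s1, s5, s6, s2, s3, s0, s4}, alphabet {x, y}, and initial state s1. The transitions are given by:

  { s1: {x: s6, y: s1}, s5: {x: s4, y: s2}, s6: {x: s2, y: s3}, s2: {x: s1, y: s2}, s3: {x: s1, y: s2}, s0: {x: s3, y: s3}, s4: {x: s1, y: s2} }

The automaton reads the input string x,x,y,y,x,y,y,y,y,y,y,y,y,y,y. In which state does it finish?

s1 → s6 → s2 → s2 → s2 → s1 → s1 → s1 → s1 → s1 → s1 → s1 → s1 → s1 → s1 → s1

s1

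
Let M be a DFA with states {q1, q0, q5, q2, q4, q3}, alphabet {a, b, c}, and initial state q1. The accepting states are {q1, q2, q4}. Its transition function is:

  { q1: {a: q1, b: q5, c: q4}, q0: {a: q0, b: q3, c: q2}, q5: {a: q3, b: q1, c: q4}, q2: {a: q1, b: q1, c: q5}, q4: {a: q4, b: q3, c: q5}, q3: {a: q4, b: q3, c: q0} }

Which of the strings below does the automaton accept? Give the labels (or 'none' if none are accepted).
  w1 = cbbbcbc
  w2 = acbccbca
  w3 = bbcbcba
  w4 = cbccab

w2, w3

w1:
  start at q1
  read 'c': q1 → q4
  read 'b': q4 → q3
  read 'b': q3 → q3
  read 'b': q3 → q3
  read 'c': q3 → q0
  read 'b': q0 → q3
  read 'c': q3 → q0
  end q0, rejected
w2:
  start at q1
  read 'a': q1 → q1
  read 'c': q1 → q4
  read 'b': q4 → q3
  read 'c': q3 → q0
  read 'c': q0 → q2
  read 'b': q2 → q1
  read 'c': q1 → q4
  read 'a': q4 → q4
  end q4, accepted
w3:
  start at q1
  read 'b': q1 → q5
  read 'b': q5 → q1
  read 'c': q1 → q4
  read 'b': q4 → q3
  read 'c': q3 → q0
  read 'b': q0 → q3
  read 'a': q3 → q4
  end q4, accepted
w4:
  start at q1
  read 'c': q1 → q4
  read 'b': q4 → q3
  read 'c': q3 → q0
  read 'c': q0 → q2
  read 'a': q2 → q1
  read 'b': q1 → q5
  end q5, rejected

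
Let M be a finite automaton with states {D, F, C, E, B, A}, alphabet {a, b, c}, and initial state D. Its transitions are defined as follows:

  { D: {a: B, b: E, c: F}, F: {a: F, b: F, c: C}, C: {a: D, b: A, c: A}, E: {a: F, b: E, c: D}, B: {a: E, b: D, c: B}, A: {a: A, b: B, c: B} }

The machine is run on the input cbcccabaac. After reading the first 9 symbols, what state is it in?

start at D
read 'c': D → F
read 'b': F → F
read 'c': F → C
read 'c': C → A
read 'c': A → B
read 'a': B → E
read 'b': E → E
read 'a': E → F
read 'a': F → F
After 9 symbols: F.

F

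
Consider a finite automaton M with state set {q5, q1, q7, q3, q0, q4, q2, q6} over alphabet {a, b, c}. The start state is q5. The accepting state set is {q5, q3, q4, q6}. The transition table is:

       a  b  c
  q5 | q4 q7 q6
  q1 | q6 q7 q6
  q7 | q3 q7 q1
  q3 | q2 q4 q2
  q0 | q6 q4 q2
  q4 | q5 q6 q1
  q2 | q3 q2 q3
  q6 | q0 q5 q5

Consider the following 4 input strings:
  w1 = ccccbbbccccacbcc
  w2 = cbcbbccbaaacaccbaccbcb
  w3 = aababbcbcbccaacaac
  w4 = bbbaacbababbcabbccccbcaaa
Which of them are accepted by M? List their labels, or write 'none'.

w1: q5 → q6 → q5 → q6 → q5 → q7 → q7 → q7 → q1 → q6 → q5 → q6 → q0 → q2 → q2 → q3 → q2  → end q2, rejected
w2: q5 → q6 → q5 → q6 → q5 → q7 → q1 → q6 → q5 → q4 → q5 → q4 → q1 → q6 → q5 → q6 → q5 → q4 → q1 → q6 → q5 → q6 → q5  → end q5, accepted
w3: q5 → q4 → q5 → q7 → q3 → q4 → q6 → q5 → q7 → q1 → q7 → q1 → q6 → q0 → q6 → q5 → q4 → q5 → q6  → end q6, accepted
w4: q5 → q7 → q7 → q7 → q3 → q2 → q3 → q4 → q5 → q7 → q3 → q4 → q6 → q5 → q4 → q6 → q5 → q6 → q5 → q6 → q5 → q7 → q1 → q6 → q0 → q6  → end q6, accepted

w2, w3, w4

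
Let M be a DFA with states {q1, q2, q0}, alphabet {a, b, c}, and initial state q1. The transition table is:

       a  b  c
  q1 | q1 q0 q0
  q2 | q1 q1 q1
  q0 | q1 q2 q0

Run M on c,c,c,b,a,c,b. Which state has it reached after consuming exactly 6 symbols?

q0

q1 → q0 → q0 → q0 → q2 → q1 → q0
After 6 symbols: q0.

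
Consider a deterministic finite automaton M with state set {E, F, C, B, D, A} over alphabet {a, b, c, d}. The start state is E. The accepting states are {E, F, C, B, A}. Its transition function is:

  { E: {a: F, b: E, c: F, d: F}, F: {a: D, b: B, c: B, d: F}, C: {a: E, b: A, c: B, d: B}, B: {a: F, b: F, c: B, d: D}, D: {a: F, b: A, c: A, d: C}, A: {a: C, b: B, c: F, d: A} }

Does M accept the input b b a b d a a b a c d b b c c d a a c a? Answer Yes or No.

Trace: E -b-> E -b-> E -a-> F -b-> B -d-> D -a-> F -a-> D -b-> A -a-> C -c-> B -d-> D -b-> A -b-> B -c-> B -c-> B -d-> D -a-> F -a-> D -c-> A -a-> C
End state C is accepting.

Yes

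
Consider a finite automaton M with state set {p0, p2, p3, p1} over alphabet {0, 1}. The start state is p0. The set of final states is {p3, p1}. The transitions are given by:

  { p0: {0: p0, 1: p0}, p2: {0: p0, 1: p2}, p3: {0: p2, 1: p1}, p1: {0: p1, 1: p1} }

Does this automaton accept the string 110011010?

start at p0
read '1': p0 → p0
read '1': p0 → p0
read '0': p0 → p0
read '0': p0 → p0
read '1': p0 → p0
read '1': p0 → p0
read '0': p0 → p0
read '1': p0 → p0
read '0': p0 → p0
End state p0 is not accepting.

No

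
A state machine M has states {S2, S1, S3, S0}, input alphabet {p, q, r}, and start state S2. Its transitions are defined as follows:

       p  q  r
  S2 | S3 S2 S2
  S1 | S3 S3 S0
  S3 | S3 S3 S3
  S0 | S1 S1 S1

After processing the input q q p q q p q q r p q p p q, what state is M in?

S3

S2 → S2 → S2 → S3 → S3 → S3 → S3 → S3 → S3 → S3 → S3 → S3 → S3 → S3 → S3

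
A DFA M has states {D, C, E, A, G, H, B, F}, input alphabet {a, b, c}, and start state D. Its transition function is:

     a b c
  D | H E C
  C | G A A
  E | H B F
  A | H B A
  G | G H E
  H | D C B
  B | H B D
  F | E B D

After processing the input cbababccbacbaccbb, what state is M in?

D → C → A → H → C → G → H → B → D → E → H → B → B → H → B → D → E → B

B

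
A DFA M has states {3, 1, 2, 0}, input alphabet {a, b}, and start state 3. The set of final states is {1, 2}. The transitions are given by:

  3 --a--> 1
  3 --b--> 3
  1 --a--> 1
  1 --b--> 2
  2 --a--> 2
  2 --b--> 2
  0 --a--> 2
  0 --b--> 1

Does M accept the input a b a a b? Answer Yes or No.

3 → 1 → 2 → 2 → 2 → 2
End state 2 is accepting.

Yes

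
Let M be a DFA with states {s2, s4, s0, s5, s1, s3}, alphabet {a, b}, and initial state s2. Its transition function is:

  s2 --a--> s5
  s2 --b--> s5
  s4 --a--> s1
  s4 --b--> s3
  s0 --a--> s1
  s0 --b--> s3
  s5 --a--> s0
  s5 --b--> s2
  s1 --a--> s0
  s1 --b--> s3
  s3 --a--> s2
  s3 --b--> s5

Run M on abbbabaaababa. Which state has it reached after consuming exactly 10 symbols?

s3

Trace: s2 -a-> s5 -b-> s2 -b-> s5 -b-> s2 -a-> s5 -b-> s2 -a-> s5 -a-> s0 -a-> s1 -b-> s3
After 10 symbols: s3.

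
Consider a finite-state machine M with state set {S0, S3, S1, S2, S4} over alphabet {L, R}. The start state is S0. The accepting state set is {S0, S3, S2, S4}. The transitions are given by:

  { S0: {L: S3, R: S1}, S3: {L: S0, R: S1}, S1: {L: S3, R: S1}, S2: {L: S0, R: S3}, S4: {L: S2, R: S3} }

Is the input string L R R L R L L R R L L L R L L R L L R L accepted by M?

S0 → S3 → S1 → S1 → S3 → S1 → S3 → S0 → S1 → S1 → S3 → S0 → S3 → S1 → S3 → S0 → S1 → S3 → S0 → S1 → S3
End state S3 is accepting.

Yes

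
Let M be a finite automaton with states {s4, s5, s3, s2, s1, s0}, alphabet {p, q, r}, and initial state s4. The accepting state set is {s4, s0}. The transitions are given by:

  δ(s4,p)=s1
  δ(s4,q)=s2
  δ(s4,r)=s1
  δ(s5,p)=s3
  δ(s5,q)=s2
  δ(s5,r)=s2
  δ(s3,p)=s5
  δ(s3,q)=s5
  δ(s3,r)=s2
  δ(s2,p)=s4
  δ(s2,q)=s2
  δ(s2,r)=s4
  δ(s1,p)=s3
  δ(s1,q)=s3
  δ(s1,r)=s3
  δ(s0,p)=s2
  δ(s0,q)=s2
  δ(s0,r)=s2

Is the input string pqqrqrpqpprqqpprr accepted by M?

start at s4
read 'p': s4 → s1
read 'q': s1 → s3
read 'q': s3 → s5
read 'r': s5 → s2
read 'q': s2 → s2
read 'r': s2 → s4
read 'p': s4 → s1
read 'q': s1 → s3
read 'p': s3 → s5
read 'p': s5 → s3
read 'r': s3 → s2
read 'q': s2 → s2
read 'q': s2 → s2
read 'p': s2 → s4
read 'p': s4 → s1
read 'r': s1 → s3
read 'r': s3 → s2
End state s2 is not accepting.

No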